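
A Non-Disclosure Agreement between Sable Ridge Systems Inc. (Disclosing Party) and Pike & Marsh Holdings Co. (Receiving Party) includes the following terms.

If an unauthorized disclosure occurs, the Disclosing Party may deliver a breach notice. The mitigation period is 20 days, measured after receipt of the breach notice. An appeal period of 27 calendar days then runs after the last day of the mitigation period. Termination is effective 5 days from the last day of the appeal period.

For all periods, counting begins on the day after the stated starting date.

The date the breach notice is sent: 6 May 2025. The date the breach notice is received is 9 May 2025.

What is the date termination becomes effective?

The last day of the mitigation period: 9 May 2025 + 20 days = 29 May 2025.
The last day of the appeal period: 29 May 2025 + 27 days = 25 June 2025.
The date termination becomes effective: 25 June 2025 + 5 days = 30 June 2025.

30 June 2025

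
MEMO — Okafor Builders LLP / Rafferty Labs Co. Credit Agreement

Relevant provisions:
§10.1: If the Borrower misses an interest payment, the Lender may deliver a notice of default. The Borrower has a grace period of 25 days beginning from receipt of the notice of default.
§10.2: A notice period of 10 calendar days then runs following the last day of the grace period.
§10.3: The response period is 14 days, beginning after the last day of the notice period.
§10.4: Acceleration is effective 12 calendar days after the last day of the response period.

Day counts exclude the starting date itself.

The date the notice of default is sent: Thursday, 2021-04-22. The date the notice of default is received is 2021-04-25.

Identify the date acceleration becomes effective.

2021-06-25

Adding 25 calendar days to 2021-04-25 gives 2021-05-20, which is the last day of the grace period.
The last day of the notice period: 10 calendar days after 2021-05-20 is 2021-05-30.
The last day of the response period: 2021-05-30 + 14 days = 2021-06-13.
Adding 12 calendar days to 2021-06-13 gives 2021-06-25, which is the date acceleration becomes effective.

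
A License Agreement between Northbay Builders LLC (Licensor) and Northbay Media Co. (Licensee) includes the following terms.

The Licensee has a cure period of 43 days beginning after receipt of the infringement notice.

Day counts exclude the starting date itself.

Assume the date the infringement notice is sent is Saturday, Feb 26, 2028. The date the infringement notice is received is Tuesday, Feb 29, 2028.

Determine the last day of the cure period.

The last day of the cure period: Feb 29, 2028 + 43 days = Apr 12, 2028.

Apr 12, 2028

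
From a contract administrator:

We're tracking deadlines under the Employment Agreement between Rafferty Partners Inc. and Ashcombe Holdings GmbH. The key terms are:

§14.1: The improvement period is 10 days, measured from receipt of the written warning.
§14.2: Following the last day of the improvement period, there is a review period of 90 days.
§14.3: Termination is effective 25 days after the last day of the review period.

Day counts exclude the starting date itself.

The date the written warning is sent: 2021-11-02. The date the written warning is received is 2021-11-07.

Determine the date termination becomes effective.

2022-03-12

The last day of the improvement period: 2021-11-07 + 10 days = 2021-11-17.
Adding 90 calendar days to 2021-11-17 gives 2022-02-15, which is the last day of the review period.
Adding 25 calendar days to 2022-02-15 gives 2022-03-12, which is the date termination becomes effective.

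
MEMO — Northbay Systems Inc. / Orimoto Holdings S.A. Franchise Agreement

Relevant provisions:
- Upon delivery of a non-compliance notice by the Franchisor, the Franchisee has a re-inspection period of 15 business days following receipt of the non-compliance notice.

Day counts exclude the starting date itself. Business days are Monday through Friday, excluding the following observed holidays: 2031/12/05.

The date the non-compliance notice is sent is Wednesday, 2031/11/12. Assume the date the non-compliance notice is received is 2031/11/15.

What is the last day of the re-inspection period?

2031/12/08

The last day of the re-inspection period: 15 business days after Saturday, 2031/11/15, skipping weekends and the listed holiday on Dec 5 — Nov 17, Nov 18, Nov 19, Nov 20, …, Dec 3, Dec 4, Dec 8 — lands on Monday, 2031/12/08.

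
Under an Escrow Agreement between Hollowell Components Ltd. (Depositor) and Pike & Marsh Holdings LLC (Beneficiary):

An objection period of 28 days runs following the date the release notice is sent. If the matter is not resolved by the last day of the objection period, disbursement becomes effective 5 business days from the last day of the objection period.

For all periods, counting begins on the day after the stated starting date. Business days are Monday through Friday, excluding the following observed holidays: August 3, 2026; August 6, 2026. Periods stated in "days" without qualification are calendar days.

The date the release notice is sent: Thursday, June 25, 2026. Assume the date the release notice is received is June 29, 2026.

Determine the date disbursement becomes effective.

The last day of the objection period: June 25, 2026 + 28 days = July 23, 2026.
The date disbursement becomes effective: 5 business days after Thursday, July 23, 2026, skipping weekends — Jul 24, Jul 27, Jul 28, Jul 29, Jul 30 — lands on Thursday, July 30, 2026.

July 30, 2026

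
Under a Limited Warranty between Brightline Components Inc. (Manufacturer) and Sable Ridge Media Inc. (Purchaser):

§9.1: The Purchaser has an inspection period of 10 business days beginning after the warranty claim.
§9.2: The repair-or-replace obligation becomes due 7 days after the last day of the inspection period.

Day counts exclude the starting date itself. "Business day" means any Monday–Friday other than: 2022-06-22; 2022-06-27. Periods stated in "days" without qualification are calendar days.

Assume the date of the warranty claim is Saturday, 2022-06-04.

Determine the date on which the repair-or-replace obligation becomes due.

The last day of the inspection period: 10 business days after Saturday, 2022-06-04, skipping weekends — Jun 6, Jun 7, Jun 8, Jun 9, Jun 10, Jun 13, Jun 14, Jun 15, Jun 16, Jun 17 — lands on Friday, 2022-06-17.
The date on which the repair-or-replace obligation becomes due: 2022-06-17 + 7 days = 2022-06-24.

2022-06-24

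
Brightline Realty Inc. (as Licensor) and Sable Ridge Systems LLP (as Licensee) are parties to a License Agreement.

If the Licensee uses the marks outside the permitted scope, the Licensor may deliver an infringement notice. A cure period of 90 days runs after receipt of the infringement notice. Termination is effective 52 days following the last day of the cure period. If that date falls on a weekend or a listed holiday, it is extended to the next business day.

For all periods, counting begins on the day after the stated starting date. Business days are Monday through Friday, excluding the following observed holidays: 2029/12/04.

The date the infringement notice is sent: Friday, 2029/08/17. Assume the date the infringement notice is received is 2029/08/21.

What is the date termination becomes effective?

The last day of the cure period: 90 calendar days after 2029/08/21 is 2029/11/19.
The date termination becomes effective: 52 calendar days after 2029/11/19 is 2030/01/10. 2030/01/10 is a Thursday and is not a listed holiday, so no roll-forward applies.

2030/01/10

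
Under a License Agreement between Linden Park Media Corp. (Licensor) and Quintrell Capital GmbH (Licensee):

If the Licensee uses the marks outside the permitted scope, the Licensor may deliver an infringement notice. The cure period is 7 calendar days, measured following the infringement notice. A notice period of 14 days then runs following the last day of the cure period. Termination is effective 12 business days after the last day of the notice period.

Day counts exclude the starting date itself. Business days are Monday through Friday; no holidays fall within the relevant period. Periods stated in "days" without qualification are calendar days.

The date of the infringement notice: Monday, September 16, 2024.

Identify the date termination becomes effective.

The last day of the cure period: September 16, 2024 + 7 days = September 23, 2024.
Adding 14 calendar days to September 23, 2024 gives October 7, 2024, which is the last day of the notice period.
From Monday, October 7, 2024, 12 business days (Oct 8, Oct 9, Oct 10, Oct 11, …, Oct 21, Oct 22, Oct 23, skipping weekends) brings us to Wednesday, October 23, 2024, which is the date termination becomes effective.

October 23, 2024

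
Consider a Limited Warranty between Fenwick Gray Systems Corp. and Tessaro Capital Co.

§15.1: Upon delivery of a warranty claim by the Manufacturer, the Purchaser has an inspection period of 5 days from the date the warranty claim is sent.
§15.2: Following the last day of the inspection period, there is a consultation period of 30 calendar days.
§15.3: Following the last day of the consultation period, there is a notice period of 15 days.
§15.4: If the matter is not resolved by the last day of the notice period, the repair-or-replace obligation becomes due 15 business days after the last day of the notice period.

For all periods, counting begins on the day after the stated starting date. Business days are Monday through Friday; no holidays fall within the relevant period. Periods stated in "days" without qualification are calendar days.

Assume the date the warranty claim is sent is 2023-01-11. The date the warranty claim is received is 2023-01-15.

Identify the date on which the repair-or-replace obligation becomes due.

2023-03-23

The last day of the inspection period: 5 calendar days after 2023-01-11 is 2023-01-16.
The last day of the consultation period: 2023-01-16 + 30 days = 2023-02-15.
The last day of the notice period: 2023-02-15 + 15 days = 2023-03-02.
The date on which the repair-or-replace obligation becomes due: counting 15 business days from Thursday, 2023-03-02 (Mar 3, Mar 6, Mar 7, Mar 8, …, Mar 21, Mar 22, Mar 23, skipping weekends) reaches Thursday, 2023-03-23.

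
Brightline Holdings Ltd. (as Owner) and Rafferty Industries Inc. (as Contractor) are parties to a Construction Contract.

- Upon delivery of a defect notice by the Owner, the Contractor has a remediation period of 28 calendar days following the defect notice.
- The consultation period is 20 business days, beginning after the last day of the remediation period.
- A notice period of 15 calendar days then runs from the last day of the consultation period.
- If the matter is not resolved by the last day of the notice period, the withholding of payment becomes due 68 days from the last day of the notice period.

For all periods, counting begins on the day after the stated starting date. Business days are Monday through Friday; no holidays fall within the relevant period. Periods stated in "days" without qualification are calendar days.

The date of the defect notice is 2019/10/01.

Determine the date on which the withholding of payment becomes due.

2020/02/17

The last day of the remediation period: 28 calendar days after 2019/10/01 is 2019/10/29.
The last day of the consultation period: counting 20 business days from Tuesday, 2019/10/29 (Oct 30, Oct 31, Nov 1, Nov 4, …, Nov 22, Nov 25, Nov 26, skipping weekends) reaches Tuesday, 2019/11/26.
Adding 15 calendar days to 2019/11/26 gives 2019/12/11, which is the last day of the notice period.
Adding 68 calendar days to 2019/12/11 gives 2020/02/17, which is the date on which the withholding of payment becomes due.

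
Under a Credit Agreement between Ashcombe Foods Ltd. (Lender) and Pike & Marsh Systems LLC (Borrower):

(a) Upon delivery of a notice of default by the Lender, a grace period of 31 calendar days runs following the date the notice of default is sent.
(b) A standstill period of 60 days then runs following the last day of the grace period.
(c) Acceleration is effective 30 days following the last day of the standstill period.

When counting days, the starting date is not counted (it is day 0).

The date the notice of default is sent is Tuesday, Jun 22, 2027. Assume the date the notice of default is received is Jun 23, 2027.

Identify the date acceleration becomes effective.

Oct 21, 2027

The last day of the grace period: 31 calendar days after Jun 22, 2027 is Jul 23, 2027.
The last day of the standstill period: Jul 23, 2027 + 60 days = Sep 21, 2027.
The date acceleration becomes effective: Sep 21, 2027 + 30 days = Oct 21, 2027.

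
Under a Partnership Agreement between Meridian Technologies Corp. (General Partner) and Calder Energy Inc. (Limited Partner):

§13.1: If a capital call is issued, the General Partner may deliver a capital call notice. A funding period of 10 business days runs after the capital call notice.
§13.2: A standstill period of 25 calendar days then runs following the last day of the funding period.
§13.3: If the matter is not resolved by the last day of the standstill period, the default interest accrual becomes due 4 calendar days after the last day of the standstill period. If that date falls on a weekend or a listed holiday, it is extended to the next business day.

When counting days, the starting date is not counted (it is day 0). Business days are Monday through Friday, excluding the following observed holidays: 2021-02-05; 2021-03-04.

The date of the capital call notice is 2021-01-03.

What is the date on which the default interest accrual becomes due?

From Sunday, 2021-01-03, 10 business days (Jan 4, Jan 5, Jan 6, Jan 7, Jan 8, Jan 11, Jan 12, Jan 13, Jan 14, Jan 15, skipping weekends) brings us to Friday, 2021-01-15, which is the last day of the funding period.
Adding 25 calendar days to 2021-01-15 gives 2021-02-09, which is the last day of the standstill period.
Adding 4 calendar days to 2021-02-09 gives 2021-02-13, which is the date on which the default interest accrual becomes due. That falls on a Saturday, so it rolls to the next business day, Monday, 2021-02-15.

2021-02-15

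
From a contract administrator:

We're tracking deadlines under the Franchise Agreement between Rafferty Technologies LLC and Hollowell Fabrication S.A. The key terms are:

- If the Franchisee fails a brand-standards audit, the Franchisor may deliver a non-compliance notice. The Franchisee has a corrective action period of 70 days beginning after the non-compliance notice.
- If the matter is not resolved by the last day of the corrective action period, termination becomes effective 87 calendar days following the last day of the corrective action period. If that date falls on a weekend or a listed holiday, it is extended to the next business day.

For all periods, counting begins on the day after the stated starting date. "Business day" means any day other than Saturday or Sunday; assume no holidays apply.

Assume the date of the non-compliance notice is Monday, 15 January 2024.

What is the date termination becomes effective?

20 June 2024

The last day of the corrective action period: 15 January 2024 + 70 days = 25 March 2024.
Adding 87 calendar days to 25 March 2024 gives 20 June 2024, which is the date termination becomes effective. 20 June 2024 is a Thursday, so no roll-forward applies.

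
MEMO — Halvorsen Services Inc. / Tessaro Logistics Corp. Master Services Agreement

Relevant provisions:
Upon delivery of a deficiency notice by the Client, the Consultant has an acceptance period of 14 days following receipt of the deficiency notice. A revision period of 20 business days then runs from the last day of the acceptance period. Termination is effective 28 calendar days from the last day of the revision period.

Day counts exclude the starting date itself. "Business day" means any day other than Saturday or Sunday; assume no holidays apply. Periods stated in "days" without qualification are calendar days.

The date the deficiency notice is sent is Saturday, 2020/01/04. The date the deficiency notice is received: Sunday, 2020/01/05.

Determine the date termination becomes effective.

2020/03/13

Adding 14 calendar days to 2020/01/05 gives 2020/01/19, which is the last day of the acceptance period.
From Sunday, 2020/01/19, 20 business days (Jan 20, Jan 21, Jan 22, Jan 23, …, Feb 12, Feb 13, Feb 14, skipping weekends) brings us to Friday, 2020/02/14, which is the last day of the revision period.
Adding 28 calendar days to 2020/02/14 gives 2020/03/13, which is the date termination becomes effective.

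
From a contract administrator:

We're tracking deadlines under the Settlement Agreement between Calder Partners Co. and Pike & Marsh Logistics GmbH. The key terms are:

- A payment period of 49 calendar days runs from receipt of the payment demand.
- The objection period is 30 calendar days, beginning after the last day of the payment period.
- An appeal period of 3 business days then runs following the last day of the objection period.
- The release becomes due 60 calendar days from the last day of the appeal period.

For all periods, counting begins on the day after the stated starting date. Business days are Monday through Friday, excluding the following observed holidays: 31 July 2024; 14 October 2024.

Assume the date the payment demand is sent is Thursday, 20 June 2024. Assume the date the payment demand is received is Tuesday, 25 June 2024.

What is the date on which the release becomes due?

16 November 2024

The last day of the payment period: 25 June 2024 + 49 days = 13 August 2024.
The last day of the objection period: 13 August 2024 + 30 days = 12 September 2024.
From Thursday, 12 September 2024, 3 business days (Sep 13, Sep 16, Sep 17, skipping weekends) brings us to Tuesday, 17 September 2024, which is the last day of the appeal period.
The date on which the release becomes due: 60 calendar days after 17 September 2024 is 16 November 2024.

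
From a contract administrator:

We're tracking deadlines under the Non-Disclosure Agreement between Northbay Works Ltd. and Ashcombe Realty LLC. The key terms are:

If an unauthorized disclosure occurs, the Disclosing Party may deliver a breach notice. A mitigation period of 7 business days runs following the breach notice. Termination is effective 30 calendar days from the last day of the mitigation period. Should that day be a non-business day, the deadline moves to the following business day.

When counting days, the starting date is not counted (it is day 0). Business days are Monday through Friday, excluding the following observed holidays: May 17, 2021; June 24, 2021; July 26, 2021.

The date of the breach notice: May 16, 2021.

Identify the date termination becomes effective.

The last day of the mitigation period: 7 business days after Sunday, May 16, 2021, skipping weekends and the listed holiday on May 17 — May 18, May 19, May 20, May 21, May 24, May 25, May 26 — lands on Wednesday, May 26, 2021.
The date termination becomes effective: 30 calendar days after May 26, 2021 is June 25, 2021. June 25, 2021 is a Friday and is not a listed holiday, so no roll-forward applies.

June 25, 2021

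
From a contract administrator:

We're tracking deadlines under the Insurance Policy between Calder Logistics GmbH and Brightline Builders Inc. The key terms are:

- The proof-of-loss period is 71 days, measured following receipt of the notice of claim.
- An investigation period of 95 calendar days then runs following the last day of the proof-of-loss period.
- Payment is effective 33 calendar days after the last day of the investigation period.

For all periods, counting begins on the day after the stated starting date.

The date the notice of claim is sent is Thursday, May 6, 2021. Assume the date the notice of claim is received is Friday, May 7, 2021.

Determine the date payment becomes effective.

November 22, 2021

The last day of the proof-of-loss period: May 7, 2021 + 71 days = July 17, 2021.
The last day of the investigation period: July 17, 2021 + 95 days = October 20, 2021.
The date payment becomes effective: October 20, 2021 + 33 days = November 22, 2021.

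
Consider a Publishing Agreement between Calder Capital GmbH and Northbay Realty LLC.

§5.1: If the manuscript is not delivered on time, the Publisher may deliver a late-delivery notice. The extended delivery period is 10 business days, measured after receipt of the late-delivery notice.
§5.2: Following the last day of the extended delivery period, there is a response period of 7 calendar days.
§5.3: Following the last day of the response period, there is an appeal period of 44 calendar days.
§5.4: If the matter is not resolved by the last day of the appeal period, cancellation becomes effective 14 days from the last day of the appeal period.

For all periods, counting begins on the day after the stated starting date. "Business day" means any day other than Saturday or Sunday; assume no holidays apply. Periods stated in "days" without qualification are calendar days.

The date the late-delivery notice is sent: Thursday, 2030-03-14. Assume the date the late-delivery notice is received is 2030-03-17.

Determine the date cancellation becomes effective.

The last day of the extended delivery period: 10 business days after Sunday, 2030-03-17, skipping weekends — Mar 18, Mar 19, Mar 20, Mar 21, Mar 22, Mar 25, Mar 26, Mar 27, Mar 28, Mar 29 — lands on Friday, 2030-03-29.
The last day of the response period: 2030-03-29 + 7 days = 2030-04-05.
The last day of the appeal period: 44 calendar days after 2030-04-05 is 2030-05-19.
The date cancellation becomes effective: 2030-05-19 + 14 days = 2030-06-02.

2030-06-02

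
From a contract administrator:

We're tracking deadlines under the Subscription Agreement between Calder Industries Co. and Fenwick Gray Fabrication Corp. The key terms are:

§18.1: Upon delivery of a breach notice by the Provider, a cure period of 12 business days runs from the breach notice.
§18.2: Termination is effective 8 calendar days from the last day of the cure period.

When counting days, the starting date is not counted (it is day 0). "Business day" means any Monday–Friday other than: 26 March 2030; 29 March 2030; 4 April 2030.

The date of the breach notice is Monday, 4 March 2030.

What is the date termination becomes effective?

The last day of the cure period: counting 12 business days from Monday, 4 March 2030 (Mar 5, Mar 6, Mar 7, Mar 8, …, Mar 18, Mar 19, Mar 20, skipping weekends) reaches Wednesday, 20 March 2030.
The date termination becomes effective: 8 calendar days after 20 March 2030 is 28 March 2030.

28 March 2030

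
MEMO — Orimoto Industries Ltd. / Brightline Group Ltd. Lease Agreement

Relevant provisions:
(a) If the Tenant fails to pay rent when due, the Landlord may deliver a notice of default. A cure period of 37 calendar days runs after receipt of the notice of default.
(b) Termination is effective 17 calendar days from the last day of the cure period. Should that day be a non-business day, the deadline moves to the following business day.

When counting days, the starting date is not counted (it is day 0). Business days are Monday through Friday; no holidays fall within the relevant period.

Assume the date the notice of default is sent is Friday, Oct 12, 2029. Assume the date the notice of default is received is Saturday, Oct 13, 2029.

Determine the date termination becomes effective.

Dec 6, 2029

Adding 37 calendar days to Oct 13, 2029 gives Nov 19, 2029, which is the last day of the cure period.
The date termination becomes effective: Nov 19, 2029 + 17 days = Dec 6, 2029. Dec 6, 2029 is a Thursday, so no roll-forward applies.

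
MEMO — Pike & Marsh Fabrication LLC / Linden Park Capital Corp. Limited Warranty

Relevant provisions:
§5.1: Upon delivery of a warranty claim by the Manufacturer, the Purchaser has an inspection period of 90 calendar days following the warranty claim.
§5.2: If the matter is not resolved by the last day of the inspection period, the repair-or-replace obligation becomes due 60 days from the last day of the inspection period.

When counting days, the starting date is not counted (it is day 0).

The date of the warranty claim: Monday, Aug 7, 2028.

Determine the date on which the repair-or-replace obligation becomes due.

The last day of the inspection period: Aug 7, 2028 + 90 days = Nov 5, 2028.
Adding 60 calendar days to Nov 5, 2028 gives Jan 4, 2029, which is the date on which the repair-or-replace obligation becomes due.

Jan 4, 2029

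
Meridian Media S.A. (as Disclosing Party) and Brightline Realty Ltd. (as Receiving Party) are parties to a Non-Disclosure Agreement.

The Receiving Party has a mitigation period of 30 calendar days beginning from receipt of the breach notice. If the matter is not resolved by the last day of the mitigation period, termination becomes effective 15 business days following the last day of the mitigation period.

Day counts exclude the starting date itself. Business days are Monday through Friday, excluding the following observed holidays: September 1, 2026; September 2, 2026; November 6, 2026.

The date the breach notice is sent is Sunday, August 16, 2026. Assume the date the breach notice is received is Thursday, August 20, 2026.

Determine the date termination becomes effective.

October 9, 2026

Adding 30 calendar days to August 20, 2026 gives September 19, 2026, which is the last day of the mitigation period.
From Saturday, September 19, 2026, 15 business days (Sep 21, Sep 22, Sep 23, Sep 24, …, Oct 7, Oct 8, Oct 9, skipping weekends) brings us to Friday, October 9, 2026, which is the date termination becomes effective.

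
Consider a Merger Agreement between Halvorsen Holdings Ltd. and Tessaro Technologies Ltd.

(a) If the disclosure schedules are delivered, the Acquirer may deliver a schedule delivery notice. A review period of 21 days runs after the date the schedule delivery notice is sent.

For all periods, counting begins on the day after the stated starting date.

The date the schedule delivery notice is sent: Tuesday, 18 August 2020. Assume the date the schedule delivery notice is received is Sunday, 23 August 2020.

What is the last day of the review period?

8 September 2020

The last day of the review period: 18 August 2020 + 21 days = 8 September 2020.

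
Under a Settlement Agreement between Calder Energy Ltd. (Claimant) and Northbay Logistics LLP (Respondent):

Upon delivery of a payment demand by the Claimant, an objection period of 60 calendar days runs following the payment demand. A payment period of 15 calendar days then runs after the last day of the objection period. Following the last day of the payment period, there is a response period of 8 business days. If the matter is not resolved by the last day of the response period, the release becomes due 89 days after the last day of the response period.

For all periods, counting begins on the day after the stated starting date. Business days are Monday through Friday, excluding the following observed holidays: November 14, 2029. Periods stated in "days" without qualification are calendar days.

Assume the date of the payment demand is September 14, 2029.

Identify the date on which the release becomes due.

Adding 60 calendar days to September 14, 2029 gives November 13, 2029, which is the last day of the objection period.
The last day of the payment period: November 13, 2029 + 15 days = November 28, 2029.
The last day of the response period: counting 8 business days from Wednesday, November 28, 2029 (Nov 29, Nov 30, Dec 3, Dec 4, Dec 5, Dec 6, Dec 7, Dec 10, skipping weekends) reaches Monday, December 10, 2029.
The date on which the release becomes due: December 10, 2029 + 89 days = March 9, 2030.

March 9, 2030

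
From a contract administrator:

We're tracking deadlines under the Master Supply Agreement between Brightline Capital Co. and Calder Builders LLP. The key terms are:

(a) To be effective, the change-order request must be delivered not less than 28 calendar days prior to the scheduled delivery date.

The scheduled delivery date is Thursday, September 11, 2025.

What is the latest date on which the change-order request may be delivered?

September 11, 2025 minus 28 days is August 14, 2025.

August 14, 2025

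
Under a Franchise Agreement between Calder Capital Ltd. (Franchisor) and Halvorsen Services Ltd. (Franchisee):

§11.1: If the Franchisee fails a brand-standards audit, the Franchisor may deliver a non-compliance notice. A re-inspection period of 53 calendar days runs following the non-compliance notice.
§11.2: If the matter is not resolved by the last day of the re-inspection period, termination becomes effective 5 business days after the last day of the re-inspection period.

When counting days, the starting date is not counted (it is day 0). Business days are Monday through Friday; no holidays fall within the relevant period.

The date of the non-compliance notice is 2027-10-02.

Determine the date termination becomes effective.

2027-12-01

Adding 53 calendar days to 2027-10-02 gives 2027-11-24, which is the last day of the re-inspection period.
The date termination becomes effective: 5 business days after Wednesday, 2027-11-24, skipping weekends — Nov 25, Nov 26, Nov 29, Nov 30, Dec 1 — lands on Wednesday, 2027-12-01.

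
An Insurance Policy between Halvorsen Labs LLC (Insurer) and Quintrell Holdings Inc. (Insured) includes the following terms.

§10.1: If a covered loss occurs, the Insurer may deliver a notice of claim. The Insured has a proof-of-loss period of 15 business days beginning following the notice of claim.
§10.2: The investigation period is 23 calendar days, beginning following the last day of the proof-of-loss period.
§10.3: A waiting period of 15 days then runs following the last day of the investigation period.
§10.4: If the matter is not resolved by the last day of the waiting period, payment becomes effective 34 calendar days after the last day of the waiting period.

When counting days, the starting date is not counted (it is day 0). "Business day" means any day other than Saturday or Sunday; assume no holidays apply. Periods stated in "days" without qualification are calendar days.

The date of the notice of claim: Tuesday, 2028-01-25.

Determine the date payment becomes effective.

The last day of the proof-of-loss period: counting 15 business days from Tuesday, 2028-01-25 (Jan 26, Jan 27, Jan 28, Jan 31, …, Feb 11, Feb 14, Feb 15, skipping weekends) reaches Tuesday, 2028-02-15.
The last day of the investigation period: 23 calendar days after 2028-02-15 is 2028-03-09.
Adding 15 calendar days to 2028-03-09 gives 2028-03-24, which is the last day of the waiting period.
The date payment becomes effective: 2028-03-24 + 34 days = 2028-04-27.

2028-04-27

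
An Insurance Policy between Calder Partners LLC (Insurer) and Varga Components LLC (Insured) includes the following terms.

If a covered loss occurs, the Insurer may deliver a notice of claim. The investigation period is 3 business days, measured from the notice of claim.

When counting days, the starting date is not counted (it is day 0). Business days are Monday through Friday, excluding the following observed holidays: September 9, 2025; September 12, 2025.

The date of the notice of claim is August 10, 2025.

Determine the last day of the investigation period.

From Sunday, August 10, 2025, 3 business days (Aug 11, Aug 12, Aug 13, skipping weekends) brings us to Wednesday, August 13, 2025, which is the last day of the investigation period.

August 13, 2025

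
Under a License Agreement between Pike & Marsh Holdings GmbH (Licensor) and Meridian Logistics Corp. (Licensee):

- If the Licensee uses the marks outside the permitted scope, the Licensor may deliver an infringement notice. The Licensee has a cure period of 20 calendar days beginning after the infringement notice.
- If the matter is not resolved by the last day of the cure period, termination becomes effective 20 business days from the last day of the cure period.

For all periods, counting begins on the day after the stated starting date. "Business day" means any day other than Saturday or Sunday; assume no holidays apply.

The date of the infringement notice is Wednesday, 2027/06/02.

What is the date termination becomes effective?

The last day of the cure period: 2027/06/02 + 20 days = 2027/06/22.
The date termination becomes effective: 20 business days after Tuesday, 2027/06/22, skipping weekends — Jun 23, Jun 24, Jun 25, Jun 28, …, Jul 16, Jul 19, Jul 20 — lands on Tuesday, 2027/07/20.

2027/07/20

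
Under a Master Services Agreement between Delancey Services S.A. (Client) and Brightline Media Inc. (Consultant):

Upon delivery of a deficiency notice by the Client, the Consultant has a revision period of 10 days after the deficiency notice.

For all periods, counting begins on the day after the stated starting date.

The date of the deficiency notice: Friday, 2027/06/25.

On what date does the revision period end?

2027/07/05

Adding 10 calendar days to 2027/06/25 gives 2027/07/05, which is the last day of the revision period.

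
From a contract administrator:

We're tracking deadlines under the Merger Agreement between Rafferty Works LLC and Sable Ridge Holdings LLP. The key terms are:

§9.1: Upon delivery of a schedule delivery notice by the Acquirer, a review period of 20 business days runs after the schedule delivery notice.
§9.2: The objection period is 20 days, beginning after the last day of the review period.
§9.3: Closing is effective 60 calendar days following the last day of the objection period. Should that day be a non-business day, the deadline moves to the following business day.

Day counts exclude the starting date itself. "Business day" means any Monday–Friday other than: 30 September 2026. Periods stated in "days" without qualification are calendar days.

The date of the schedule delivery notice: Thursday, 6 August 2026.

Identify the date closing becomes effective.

From Thursday, 6 August 2026, 20 business days (Aug 7, Aug 10, Aug 11, Aug 12, …, Sep 1, Sep 2, Sep 3, skipping weekends) brings us to Thursday, 3 September 2026, which is the last day of the review period.
The last day of the objection period: 20 calendar days after 3 September 2026 is 23 September 2026.
Adding 60 calendar days to 23 September 2026 gives 22 November 2026, which is the date closing becomes effective. That falls on a Sunday, so it rolls to the next business day, Monday, 23 November 2026.

23 November 2026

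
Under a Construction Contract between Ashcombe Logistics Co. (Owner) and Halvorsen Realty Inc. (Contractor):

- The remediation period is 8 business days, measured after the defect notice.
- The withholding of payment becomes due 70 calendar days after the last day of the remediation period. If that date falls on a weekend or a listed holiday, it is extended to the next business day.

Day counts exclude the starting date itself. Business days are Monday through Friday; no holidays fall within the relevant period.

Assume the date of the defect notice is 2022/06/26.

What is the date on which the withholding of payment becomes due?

The last day of the remediation period: counting 8 business days from Sunday, 2022/06/26 (Jun 27, Jun 28, Jun 29, Jun 30, Jul 1, Jul 4, Jul 5, Jul 6, skipping weekends) reaches Wednesday, 2022/07/06.
Adding 70 calendar days to 2022/07/06 gives 2022/09/14, which is the date on which the withholding of payment becomes due. 2022/09/14 is a Wednesday, so no roll-forward applies.

2022/09/14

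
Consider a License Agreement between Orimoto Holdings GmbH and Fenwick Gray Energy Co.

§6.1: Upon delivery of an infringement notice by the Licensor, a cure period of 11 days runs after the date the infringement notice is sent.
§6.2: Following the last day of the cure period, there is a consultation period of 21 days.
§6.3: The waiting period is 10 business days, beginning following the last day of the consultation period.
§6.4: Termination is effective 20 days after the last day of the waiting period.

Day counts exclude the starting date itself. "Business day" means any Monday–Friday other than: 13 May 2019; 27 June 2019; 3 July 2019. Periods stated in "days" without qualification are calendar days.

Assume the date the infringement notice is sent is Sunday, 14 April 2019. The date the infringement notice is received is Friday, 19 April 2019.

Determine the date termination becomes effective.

19 June 2019

Adding 11 calendar days to 14 April 2019 gives 25 April 2019, which is the last day of the cure period.
The last day of the consultation period: 25 April 2019 + 21 days = 16 May 2019.
The last day of the waiting period: counting 10 business days from Thursday, 16 May 2019 (May 17, May 20, May 21, May 22, May 23, May 24, May 27, May 28, May 29, May 30, skipping weekends) reaches Thursday, 30 May 2019.
The date termination becomes effective: 30 May 2019 + 20 days = 19 June 2019.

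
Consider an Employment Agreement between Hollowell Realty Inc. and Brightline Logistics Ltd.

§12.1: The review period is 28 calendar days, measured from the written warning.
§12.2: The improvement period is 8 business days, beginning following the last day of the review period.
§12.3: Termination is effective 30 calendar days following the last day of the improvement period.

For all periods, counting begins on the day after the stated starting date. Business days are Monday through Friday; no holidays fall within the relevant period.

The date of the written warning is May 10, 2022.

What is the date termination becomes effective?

The last day of the review period: May 10, 2022 + 28 days = Jun 7, 2022.
The last day of the improvement period: 8 business days after Tuesday, Jun 7, 2022, skipping weekends — Jun 8, Jun 9, Jun 10, Jun 13, Jun 14, Jun 15, Jun 16, Jun 17 — lands on Friday, Jun 17, 2022.
The date termination becomes effective: 30 calendar days after Jun 17, 2022 is Jul 17, 2022.

Jul 17, 2022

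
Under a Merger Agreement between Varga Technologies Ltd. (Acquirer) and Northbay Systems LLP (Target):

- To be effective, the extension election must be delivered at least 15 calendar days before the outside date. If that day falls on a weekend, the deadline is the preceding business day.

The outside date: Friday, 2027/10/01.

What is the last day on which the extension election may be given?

Counting back 15 calendar days from 2027/10/01 gives 2027/09/16. That is a Thursday, so no adjustment is needed.

2027/09/16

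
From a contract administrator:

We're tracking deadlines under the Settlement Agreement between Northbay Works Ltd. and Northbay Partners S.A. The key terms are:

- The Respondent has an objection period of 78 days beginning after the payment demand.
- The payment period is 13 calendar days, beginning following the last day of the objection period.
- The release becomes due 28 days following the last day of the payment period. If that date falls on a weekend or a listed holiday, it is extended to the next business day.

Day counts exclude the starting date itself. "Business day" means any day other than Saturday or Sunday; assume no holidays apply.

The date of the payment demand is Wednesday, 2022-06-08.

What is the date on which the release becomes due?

2022-10-05

The last day of the objection period: 78 calendar days after 2022-06-08 is 2022-08-25.
The last day of the payment period: 2022-08-25 + 13 days = 2022-09-07.
The date on which the release becomes due: 2022-09-07 + 28 days = 2022-10-05. 2022-10-05 is a Wednesday, so no roll-forward applies.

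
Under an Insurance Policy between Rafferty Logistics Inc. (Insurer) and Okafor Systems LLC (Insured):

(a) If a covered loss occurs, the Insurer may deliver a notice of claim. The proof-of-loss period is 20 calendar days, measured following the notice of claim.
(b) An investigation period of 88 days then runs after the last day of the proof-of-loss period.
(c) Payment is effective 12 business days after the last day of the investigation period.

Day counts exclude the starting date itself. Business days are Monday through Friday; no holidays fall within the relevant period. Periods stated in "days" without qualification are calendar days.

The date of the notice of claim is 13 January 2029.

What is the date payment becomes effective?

Adding 20 calendar days to 13 January 2029 gives 2 February 2029, which is the last day of the proof-of-loss period.
The last day of the investigation period: 88 calendar days after 2 February 2029 is 1 May 2029.
The date payment becomes effective: counting 12 business days from Tuesday, 1 May 2029 (May 2, May 3, May 4, May 7, …, May 15, May 16, May 17, skipping weekends) reaches Thursday, 17 May 2029.

17 May 2029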